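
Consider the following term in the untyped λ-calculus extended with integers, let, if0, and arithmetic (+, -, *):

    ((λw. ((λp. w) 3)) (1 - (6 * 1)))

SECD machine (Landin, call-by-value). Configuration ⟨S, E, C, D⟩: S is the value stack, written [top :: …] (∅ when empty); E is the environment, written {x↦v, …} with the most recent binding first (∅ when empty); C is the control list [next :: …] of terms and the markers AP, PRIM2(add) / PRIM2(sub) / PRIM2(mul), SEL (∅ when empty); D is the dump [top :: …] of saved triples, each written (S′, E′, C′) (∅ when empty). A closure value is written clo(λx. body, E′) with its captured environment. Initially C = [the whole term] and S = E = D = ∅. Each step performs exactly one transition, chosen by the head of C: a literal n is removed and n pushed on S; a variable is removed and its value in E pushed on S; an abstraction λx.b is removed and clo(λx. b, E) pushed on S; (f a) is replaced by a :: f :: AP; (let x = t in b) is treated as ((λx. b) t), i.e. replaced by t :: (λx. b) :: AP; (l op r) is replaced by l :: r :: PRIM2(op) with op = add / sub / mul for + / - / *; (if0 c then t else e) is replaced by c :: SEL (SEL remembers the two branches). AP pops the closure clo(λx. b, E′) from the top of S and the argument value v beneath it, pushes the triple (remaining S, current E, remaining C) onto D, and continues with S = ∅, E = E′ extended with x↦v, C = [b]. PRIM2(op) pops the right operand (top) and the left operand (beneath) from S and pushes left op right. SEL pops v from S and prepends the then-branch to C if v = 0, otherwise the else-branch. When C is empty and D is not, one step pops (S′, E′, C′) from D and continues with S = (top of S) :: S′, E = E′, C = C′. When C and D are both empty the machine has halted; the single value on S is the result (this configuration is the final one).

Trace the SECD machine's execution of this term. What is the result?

step 0: <S=∅, E=∅, C=[((λw. ((λp. w) 3)) (1 - (6 * 1)))], D=∅>
step 1: <S=∅, E=∅, C=[(1 - (6 * 1)) :: (λw. ((λp. w) 3)) :: AP], D=∅>
step 2: <S=∅, E=∅, C=[1 :: (6 * 1) :: PRIM2(sub) :: (λw. ((λp. w) 3)) :: AP], D=∅>
step 3: <S=[1], E=∅, C=[(6 * 1) :: PRIM2(sub) :: (λw. ((λp. w) 3)) :: AP], D=∅>
step 4: <S=[1], E=∅, C=[6 :: 1 :: PRIM2(mul) :: PRIM2(sub) :: (λw. ((λp. w) 3)) :: AP], D=∅>
step 5: <S=[6 :: 1], E=∅, C=[1 :: PRIM2(mul) :: PRIM2(sub) :: (λw. ((λp. w) 3)) :: AP], D=∅>
step 6: <S=[1 :: 6 :: 1], E=∅, C=[PRIM2(mul) :: PRIM2(sub) :: (λw. ((λp. w) 3)) :: AP], D=∅>
step 7: <S=[6 :: 1], E=∅, C=[PRIM2(sub) :: (λw. ((λp. w) 3)) :: AP], D=∅>
step 8: <S=[-5], E=∅, C=[(λw. ((λp. w) 3)) :: AP], D=∅>
step 9: <S=[clo(λw. ((λp. w) 3), ∅) :: -5], E=∅, C=[AP], D=∅>
step 10: <S=∅, E={w↦-5}, C=[((λp. w) 3)], D=[(∅, ∅, ∅)]>
step 11: <S=∅, E={w↦-5}, C=[3 :: (λp. w) :: AP], D=[(∅, ∅, ∅)]>
step 12: <S=[3], E={w↦-5}, C=[(λp. w) :: AP], D=[(∅, ∅, ∅)]>
step 13: <S=[clo(λp. w, {w↦-5}) :: 3], E={w↦-5}, C=[AP], D=[(∅, ∅, ∅)]>
step 14: <S=∅, E={p↦3, w↦-5}, C=[w], D=[(∅, {w↦-5}, ∅) :: (∅, ∅, ∅)]>
step 15: <S=[-5], E={p↦3, w↦-5}, C=∅, D=[(∅, {w↦-5}, ∅) :: (∅, ∅, ∅)]>
step 16: <S=[-5], E={w↦-5}, C=∅, D=[(∅, ∅, ∅)]>
step 17: <S=[-5], E=∅, C=∅, D=∅>
→ final value -5

Answer: -5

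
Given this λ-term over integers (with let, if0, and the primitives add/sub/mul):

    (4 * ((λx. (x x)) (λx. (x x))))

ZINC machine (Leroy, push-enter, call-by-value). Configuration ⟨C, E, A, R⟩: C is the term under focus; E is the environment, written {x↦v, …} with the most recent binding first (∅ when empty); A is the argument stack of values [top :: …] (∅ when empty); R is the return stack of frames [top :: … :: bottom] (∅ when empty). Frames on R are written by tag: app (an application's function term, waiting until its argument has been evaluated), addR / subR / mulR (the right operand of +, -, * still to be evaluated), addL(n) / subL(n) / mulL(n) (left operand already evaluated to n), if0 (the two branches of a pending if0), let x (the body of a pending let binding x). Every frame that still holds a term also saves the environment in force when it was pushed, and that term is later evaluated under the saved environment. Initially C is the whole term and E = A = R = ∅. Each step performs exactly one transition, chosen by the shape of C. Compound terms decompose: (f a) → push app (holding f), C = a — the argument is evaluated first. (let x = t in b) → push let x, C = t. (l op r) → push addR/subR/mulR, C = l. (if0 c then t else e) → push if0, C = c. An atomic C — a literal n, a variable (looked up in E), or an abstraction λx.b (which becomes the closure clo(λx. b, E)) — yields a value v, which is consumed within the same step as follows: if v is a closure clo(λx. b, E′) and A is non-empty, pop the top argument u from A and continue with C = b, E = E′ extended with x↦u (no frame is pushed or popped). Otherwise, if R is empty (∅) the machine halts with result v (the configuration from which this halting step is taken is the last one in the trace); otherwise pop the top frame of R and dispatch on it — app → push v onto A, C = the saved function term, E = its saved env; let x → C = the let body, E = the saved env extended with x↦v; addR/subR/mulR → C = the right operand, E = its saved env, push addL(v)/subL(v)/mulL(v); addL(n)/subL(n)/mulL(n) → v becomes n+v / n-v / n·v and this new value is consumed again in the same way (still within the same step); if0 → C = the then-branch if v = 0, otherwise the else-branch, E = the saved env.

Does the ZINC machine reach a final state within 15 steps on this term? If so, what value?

Answer: DIVERGES (no final state within 15 steps)

Machine steps:
step 0: ⟨C=(4 * ((λx. (x x)) (λx. (x x)))); E=∅; A=∅; R=∅⟩
step 1: ⟨C=4; E=∅; A=∅; R=[mulR]⟩
step 2: ⟨C=((λx. (x x)) (λx. (x x))); E=∅; A=∅; R=[mulL(4)]⟩
step 3: ⟨C=(λx. (x x)); E=∅; A=∅; R=[app :: mulL(4)]⟩
step 4: ⟨C=(λx. (x x)); E=∅; A=[clo(λx. (x x), ∅)]; R=[mulL(4)]⟩
step 5: ⟨C=(x x); E={x↦clo(λx. (x x), ∅)}; A=∅; R=[mulL(4)]⟩
step 6: ⟨C=x; E={x↦clo(λx. (x x), ∅)}; A=∅; R=[app :: mulL(4)]⟩
step 7: ⟨C=x; E={x↦clo(λx. (x x), ∅)}; A=[clo(λx. (x x), ∅)]; R=[mulL(4)]⟩
… configuration repeats with period 3 (steps 5–7 recur indefinitely) …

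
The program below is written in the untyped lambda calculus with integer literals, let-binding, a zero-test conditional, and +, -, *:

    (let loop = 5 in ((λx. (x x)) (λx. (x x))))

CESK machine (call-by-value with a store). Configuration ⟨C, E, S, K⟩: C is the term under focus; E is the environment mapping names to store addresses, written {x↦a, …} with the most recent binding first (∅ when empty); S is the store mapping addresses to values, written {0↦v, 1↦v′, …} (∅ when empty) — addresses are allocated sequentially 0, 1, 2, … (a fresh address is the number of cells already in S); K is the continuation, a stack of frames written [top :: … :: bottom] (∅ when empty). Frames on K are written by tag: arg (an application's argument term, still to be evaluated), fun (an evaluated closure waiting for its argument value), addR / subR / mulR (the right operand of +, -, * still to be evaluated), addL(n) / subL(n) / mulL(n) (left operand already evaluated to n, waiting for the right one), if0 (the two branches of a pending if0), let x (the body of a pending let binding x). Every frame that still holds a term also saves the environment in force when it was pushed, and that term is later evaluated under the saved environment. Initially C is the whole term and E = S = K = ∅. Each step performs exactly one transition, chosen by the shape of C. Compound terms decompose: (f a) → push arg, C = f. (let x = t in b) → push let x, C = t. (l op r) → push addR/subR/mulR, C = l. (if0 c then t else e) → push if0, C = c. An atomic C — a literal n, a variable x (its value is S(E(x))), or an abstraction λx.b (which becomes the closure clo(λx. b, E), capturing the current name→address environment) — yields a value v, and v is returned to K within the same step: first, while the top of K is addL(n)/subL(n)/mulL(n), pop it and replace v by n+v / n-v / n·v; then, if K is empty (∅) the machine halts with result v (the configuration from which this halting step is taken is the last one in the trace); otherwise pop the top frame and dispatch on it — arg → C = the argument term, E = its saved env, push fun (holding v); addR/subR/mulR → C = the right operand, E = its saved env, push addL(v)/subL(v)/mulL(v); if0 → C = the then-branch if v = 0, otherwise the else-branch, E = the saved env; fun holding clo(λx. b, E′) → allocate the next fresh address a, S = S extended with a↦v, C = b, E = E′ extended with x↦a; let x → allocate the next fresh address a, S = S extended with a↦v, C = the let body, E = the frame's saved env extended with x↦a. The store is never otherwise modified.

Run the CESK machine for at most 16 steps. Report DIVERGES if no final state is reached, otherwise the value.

step 0: <C=(let loop = 5 in ((λx. (x x)) (λx. (x x)))), E=∅, S=∅, K=∅>
step 1: <C=5, E=∅, S=∅, K=[let loop]>
step 2: <C=((λx. (x x)) (λx. (x x))), E={loop↦0}, S={0↦5}, K=∅>
step 3: <C=(λx. (x x)), E={loop↦0}, S={0↦5}, K=[arg]>
step 4: <C=(λx. (x x)), E={loop↦0}, S={0↦5}, K=[fun]>
step 5: <C=(x x), E={x↦1, loop↦0}, S={0↦5, 1↦clo(λx. (x x), {loop↦0})}, K=∅>
step 6: <C=x, E={x↦1, loop↦0}, S={0↦5, 1↦clo(λx. (x x), {loop↦0})}, K=[arg]>
step 7: <C=x, E={x↦1, loop↦0}, S={0↦5, 1↦clo(λx. (x x), {loop↦0})}, K=[fun]>
step 8: <C=(x x), E={x↦2, loop↦0}, S={0↦5, 1↦clo(λx. (x x), {loop↦0}), 2↦clo(λx. (x x), {loop↦0})}, K=∅>
step 9: <C=x, E={x↦2, loop↦0}, S={0↦5, 1↦clo(λx. (x x), {loop↦0}), 2↦clo(λx. (x x), {loop↦0})}, K=[arg]>
step 10: <C=x, E={x↦2, loop↦0}, S={0↦5, 1↦clo(λx. (x x), {loop↦0}), 2↦clo(λx. (x x), {loop↦0})}, K=[fun]>
step 11: <C=(x x), E={x↦3, loop↦0}, S={0↦5, 1↦clo(λx. (x x), {loop↦0}), 2↦clo(λx. (x x), {loop↦0}), 3↦clo(λx. (x x), {loop↦0})}, K=∅>
step 12: <C=x, E={x↦3, loop↦0}, S={0↦5, 1↦clo(λx. (x x), {loop↦0}), 2↦clo(λx. (x x), {loop↦0}), 3↦clo(λx. (x x), {loop↦0})}, K=[arg]>
step 13: <C=x, E={x↦3, loop↦0}, S={0↦5, 1↦clo(λx. (x x), {loop↦0}), 2↦clo(λx. (x x), {loop↦0}), 3↦clo(λx. (x x), {loop↦0})}, K=[fun]>
step 14: <C=(x x), E={x↦4, loop↦0}, S={0↦5, 1↦clo(λx. (x x), {loop↦0}), 2↦clo(λx. (x x), {loop↦0}), 3↦clo(λx. (x x), {loop↦0}), 4↦clo(λx. (x x), {loop↦0})}, K=∅>
step 15: <C=x, E={x↦4, loop↦0}, S={0↦5, 1↦clo(λx. (x x), {loop↦0}), 2↦clo(λx. (x x), {loop↦0}), 3↦clo(λx. (x x), {loop↦0}), 4↦clo(λx. (x x), {loop↦0})}, K=[arg]>
step 16: <C=x, E={x↦4, loop↦0}, S={0↦5, 1↦clo(λx. (x x), {loop↦0}), 2↦clo(λx. (x x), {loop↦0}), 3↦clo(λx. (x x), {loop↦0}), 4↦clo(λx. (x x), {loop↦0})}, K=[fun]>
→ 16 transitions taken and the configuration is still not final: no result within 16 steps

Answer: DIVERGES (no final state within 16 steps)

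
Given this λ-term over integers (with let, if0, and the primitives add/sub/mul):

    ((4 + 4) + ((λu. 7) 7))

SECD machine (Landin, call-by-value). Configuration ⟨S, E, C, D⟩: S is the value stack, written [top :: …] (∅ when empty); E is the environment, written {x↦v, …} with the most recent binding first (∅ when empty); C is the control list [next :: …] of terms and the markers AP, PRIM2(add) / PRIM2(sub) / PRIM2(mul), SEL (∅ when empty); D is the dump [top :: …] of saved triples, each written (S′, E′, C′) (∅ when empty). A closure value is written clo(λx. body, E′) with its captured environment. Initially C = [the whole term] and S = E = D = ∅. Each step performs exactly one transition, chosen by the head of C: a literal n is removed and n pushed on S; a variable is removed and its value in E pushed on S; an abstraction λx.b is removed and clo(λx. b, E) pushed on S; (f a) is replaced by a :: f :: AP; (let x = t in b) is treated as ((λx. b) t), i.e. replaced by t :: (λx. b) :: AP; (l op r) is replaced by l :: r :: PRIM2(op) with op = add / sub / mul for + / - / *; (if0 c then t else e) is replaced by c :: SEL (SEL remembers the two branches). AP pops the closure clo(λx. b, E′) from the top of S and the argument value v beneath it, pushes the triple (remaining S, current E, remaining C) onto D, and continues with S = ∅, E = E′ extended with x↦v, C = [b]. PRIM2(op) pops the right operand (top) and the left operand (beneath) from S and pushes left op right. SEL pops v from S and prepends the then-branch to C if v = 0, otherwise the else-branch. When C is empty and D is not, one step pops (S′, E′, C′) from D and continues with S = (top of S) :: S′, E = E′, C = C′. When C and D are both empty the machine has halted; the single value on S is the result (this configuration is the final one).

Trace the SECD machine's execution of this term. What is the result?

Answer: 15

Machine steps:
0. <S=∅, E=∅, C=[((4 + 4) + ((λu. 7) 7))], D=∅>
1. <S=∅, E=∅, C=[(4 + 4) :: ((λu. 7) 7) :: PRIM2(add)], D=∅>
2. <S=∅, E=∅, C=[4 :: 4 :: PRIM2(add) :: ((λu. 7) 7) :: PRIM2(add)], D=∅>
3. <S=[4], E=∅, C=[4 :: PRIM2(add) :: ((λu. 7) 7) :: PRIM2(add)], D=∅>
4. <S=[4 :: 4], E=∅, C=[PRIM2(add) :: ((λu. 7) 7) :: PRIM2(add)], D=∅>
5. <S=[8], E=∅, C=[((λu. 7) 7) :: PRIM2(add)], D=∅>
6. <S=[8], E=∅, C=[7 :: (λu. 7) :: AP :: PRIM2(add)], D=∅>
7. <S=[7 :: 8], E=∅, C=[(λu. 7) :: AP :: PRIM2(add)], D=∅>
8. <S=[clo(λu. 7, ∅) :: 7 :: 8], E=∅, C=[AP :: PRIM2(add)], D=∅>
9. <S=∅, E={u↦7}, C=[7], D=[([8], ∅, [PRIM2(add)])]>
10. <S=[7], E={u↦7}, C=∅, D=[([8], ∅, [PRIM2(add)])]>
11. <S=[7 :: 8], E=∅, C=[PRIM2(add)], D=∅>
12. <S=[15], E=∅, C=∅, D=∅>
→ final value 15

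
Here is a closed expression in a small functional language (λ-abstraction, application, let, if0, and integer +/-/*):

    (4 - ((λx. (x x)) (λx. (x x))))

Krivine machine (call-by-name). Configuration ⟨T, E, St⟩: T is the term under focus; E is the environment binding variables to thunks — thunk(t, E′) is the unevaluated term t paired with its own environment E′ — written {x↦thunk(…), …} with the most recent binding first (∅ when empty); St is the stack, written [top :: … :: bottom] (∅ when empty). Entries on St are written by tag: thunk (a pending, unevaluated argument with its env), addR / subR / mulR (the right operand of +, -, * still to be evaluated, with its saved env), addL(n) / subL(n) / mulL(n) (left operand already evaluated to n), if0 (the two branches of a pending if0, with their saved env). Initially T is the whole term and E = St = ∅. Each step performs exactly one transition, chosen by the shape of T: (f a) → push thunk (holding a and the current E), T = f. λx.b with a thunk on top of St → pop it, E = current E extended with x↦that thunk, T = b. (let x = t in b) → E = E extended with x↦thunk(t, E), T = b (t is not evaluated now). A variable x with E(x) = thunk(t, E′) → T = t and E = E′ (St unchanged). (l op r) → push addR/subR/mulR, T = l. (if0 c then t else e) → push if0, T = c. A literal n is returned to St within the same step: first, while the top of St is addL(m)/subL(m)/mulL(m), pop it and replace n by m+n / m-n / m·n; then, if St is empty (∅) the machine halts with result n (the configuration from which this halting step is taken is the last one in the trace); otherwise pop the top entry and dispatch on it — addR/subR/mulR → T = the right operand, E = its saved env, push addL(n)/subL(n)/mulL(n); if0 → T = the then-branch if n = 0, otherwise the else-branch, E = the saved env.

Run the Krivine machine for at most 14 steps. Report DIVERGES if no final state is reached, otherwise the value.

[0] [T=(4 - ((λx. (x x)) (λx. (x x)))) | E=∅ | St=∅]
[1] [T=4 | E=∅ | St=[subR]]
[2] [T=((λx. (x x)) (λx. (x x))) | E=∅ | St=[subL(4)]]
[3] [T=(λx. (x x)) | E=∅ | St=[thunk :: subL(4)]]
[4] [T=(x x) | E={x↦thunk((λx. (x x)), ∅)} | St=[subL(4)]]
[5] [T=x | E={x↦thunk((λx. (x x)), ∅)} | St=[thunk :: subL(4)]]
[6] [T=(λx. (x x)) | E=∅ | St=[thunk :: subL(4)]]
[7] [T=(x x) | E={x↦thunk(x, {x↦thunk((λx. (x x)), ∅)})} | St=[subL(4)]]
[8] [T=x | E={x↦thunk(x, {x↦thunk((λx. (x x)), ∅)})} | St=[thunk :: subL(4)]]
[9] [T=x | E={x↦thunk((λx. (x x)), ∅)} | St=[thunk :: subL(4)]]
[10] [T=(λx. (x x)) | E=∅ | St=[thunk :: subL(4)]]
[11] [T=(x x) | E={x↦thunk(x, {x↦thunk(x, {x↦thunk((λx. (x x)), ∅)})})} | St=[subL(4)]]
[12] [T=x | E={x↦thunk(x, {x↦thunk(x, {x↦thunk((λx. (x x)), ∅)})})} | St=[thunk :: subL(4)]]
[13] [T=x | E={x↦thunk(x, {x↦thunk((λx. (x x)), ∅)})} | St=[thunk :: subL(4)]]
[14] [T=x | E={x↦thunk((λx. (x x)), ∅)} | St=[thunk :: subL(4)]]
→ 14 transitions taken and the configuration is still not final: no result within 14 steps

Answer: DIVERGES (no final state within 14 steps)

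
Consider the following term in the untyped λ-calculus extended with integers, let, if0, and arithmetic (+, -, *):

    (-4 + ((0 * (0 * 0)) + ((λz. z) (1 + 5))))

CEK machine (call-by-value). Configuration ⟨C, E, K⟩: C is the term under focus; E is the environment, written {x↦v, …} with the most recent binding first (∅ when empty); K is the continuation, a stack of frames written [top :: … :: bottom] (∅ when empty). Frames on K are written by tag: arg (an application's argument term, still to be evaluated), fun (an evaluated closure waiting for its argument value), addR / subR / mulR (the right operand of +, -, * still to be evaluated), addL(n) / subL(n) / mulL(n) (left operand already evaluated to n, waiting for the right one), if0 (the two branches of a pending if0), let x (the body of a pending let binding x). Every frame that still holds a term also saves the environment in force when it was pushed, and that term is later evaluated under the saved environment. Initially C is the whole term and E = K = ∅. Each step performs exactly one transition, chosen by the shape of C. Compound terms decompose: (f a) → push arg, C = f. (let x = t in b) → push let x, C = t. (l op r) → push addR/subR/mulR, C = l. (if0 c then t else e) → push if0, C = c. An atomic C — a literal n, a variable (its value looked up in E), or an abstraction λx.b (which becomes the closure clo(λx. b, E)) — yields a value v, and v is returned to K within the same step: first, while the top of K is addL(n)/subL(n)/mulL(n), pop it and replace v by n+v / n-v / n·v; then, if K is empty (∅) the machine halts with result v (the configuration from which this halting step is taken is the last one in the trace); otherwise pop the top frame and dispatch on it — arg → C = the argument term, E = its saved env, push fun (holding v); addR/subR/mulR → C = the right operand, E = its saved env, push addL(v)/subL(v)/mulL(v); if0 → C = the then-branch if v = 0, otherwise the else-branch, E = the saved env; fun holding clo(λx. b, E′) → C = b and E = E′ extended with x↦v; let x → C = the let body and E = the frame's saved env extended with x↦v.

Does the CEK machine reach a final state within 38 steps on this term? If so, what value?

step 0: [C=(-4 + ((0 * (0 * 0)) + ((λz. z) (1 + 5)))) | E=∅ | K=∅]
step 1: [C=-4 | E=∅ | K=[addR]]
step 2: [C=((0 * (0 * 0)) + ((λz. z) (1 + 5))) | E=∅ | K=[addL(-4)]]
step 3: [C=(0 * (0 * 0)) | E=∅ | K=[addR :: addL(-4)]]
step 4: [C=0 | E=∅ | K=[mulR :: addR :: addL(-4)]]
step 5: [C=(0 * 0) | E=∅ | K=[mulL(0) :: addR :: addL(-4)]]
step 6: [C=0 | E=∅ | K=[mulR :: mulL(0) :: addR :: addL(-4)]]
step 7: [C=0 | E=∅ | K=[mulL(0) :: mulL(0) :: addR :: addL(-4)]]
step 8: [C=((λz. z) (1 + 5)) | E=∅ | K=[addL(0) :: addL(-4)]]
step 9: [C=(λz. z) | E=∅ | K=[arg :: addL(0) :: addL(-4)]]
step 10: [C=(1 + 5) | E=∅ | K=[fun :: addL(0) :: addL(-4)]]
step 11: [C=1 | E=∅ | K=[addR :: fun :: addL(0) :: addL(-4)]]
step 12: [C=5 | E=∅ | K=[addL(1) :: fun :: addL(0) :: addL(-4)]]
step 13: [C=z | E={z↦6} | K=[addL(0) :: addL(-4)]]
→ final value 2

Answer: 2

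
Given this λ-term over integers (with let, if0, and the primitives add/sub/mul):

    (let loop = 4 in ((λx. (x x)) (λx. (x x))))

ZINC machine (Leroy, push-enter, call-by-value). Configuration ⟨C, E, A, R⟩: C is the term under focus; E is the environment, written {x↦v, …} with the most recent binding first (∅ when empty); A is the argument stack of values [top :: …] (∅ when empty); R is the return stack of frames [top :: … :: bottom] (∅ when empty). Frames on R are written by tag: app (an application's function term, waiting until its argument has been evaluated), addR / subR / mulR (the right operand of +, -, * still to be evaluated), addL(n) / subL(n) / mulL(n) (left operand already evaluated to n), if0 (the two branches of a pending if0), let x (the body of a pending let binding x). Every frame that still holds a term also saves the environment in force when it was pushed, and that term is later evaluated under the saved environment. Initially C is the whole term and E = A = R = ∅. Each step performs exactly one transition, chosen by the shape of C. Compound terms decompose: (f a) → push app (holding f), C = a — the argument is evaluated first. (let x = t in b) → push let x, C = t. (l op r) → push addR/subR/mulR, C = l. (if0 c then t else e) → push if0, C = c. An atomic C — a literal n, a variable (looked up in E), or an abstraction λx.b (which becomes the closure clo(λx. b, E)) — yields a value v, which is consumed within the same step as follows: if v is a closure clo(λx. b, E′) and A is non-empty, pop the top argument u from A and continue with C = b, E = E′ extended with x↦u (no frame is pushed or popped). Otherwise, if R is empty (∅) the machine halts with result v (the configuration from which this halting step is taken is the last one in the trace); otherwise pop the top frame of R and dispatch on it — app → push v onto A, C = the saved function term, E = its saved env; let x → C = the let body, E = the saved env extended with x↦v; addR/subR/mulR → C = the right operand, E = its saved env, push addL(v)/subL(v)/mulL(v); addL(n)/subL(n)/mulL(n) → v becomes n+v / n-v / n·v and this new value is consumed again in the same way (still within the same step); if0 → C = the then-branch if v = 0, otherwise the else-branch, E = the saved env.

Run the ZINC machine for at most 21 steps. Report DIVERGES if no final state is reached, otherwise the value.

Answer: DIVERGES (no final state within 21 steps)

Execution trace:
0. [C=(let loop = 4 in ((λx. (x x)) (λx. (x x)))) | E=∅ | A=∅ | R=∅]
1. [C=4 | E=∅ | A=∅ | R=[let loop]]
2. [C=((λx. (x x)) (λx. (x x))) | E={loop↦4} | A=∅ | R=∅]
3. [C=(λx. (x x)) | E={loop↦4} | A=∅ | R=[app]]
4. [C=(λx. (x x)) | E={loop↦4} | A=[clo(λx. (x x), {loop↦4})] | R=∅]
5. [C=(x x) | E={x↦clo(λx. (x x), {loop↦4}), loop↦4} | A=∅ | R=∅]
6. [C=x | E={x↦clo(λx. (x x), {loop↦4}), loop↦4} | A=∅ | R=[app]]
7. [C=x | E={x↦clo(λx. (x x), {loop↦4}), loop↦4} | A=[clo(λx. (x x), {loop↦4})] | R=∅]
… configuration repeats with period 3 (steps 5–7 recur indefinitely) …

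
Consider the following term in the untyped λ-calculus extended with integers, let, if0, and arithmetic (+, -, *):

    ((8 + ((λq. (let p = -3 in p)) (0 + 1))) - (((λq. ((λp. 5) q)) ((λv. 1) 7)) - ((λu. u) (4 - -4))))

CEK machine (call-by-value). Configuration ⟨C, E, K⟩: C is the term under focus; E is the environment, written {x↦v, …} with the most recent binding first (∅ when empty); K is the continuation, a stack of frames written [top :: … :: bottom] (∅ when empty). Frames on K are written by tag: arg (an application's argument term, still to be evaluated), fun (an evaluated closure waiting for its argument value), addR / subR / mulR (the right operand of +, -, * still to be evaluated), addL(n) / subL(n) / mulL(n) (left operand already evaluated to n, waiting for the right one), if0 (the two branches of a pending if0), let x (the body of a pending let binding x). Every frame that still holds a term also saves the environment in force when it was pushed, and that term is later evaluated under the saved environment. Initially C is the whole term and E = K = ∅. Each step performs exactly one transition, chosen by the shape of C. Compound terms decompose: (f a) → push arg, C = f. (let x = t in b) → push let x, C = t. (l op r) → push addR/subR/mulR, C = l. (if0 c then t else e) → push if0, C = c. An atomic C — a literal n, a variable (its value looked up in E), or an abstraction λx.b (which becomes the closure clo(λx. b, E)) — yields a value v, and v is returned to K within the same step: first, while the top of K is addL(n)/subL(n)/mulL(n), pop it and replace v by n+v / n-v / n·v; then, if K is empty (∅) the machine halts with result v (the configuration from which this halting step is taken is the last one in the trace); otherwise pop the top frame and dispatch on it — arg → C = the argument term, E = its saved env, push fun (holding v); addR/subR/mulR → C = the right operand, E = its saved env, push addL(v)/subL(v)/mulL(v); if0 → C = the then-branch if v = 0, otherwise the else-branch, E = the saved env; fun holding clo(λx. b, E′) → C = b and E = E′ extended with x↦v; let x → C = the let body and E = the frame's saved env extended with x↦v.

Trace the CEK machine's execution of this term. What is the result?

Answer: 8

Derivation:
0. [C=((8 + ((λq. (let p = -3 in p)) (0 + 1))) - (((λq. ((λp. 5) q)) ((λv. 1) 7)) - ((λu. u) (4 - -4)))) | E=∅ | K=∅]
1. [C=(8 + ((λq. (let p = -3 in p)) (0 + 1))) | E=∅ | K=[subR]]
2. [C=8 | E=∅ | K=[addR :: subR]]
3. [C=((λq. (let p = -3 in p)) (0 + 1)) | E=∅ | K=[addL(8) :: subR]]
4. [C=(λq. (let p = -3 in p)) | E=∅ | K=[arg :: addL(8) :: subR]]
5. [C=(0 + 1) | E=∅ | K=[fun :: addL(8) :: subR]]
6. [C=0 | E=∅ | K=[addR :: fun :: addL(8) :: subR]]
7. [C=1 | E=∅ | K=[addL(0) :: fun :: addL(8) :: subR]]
8. [C=(let p = -3 in p) | E={q↦1} | K=[addL(8) :: subR]]
9. [C=-3 | E={q↦1} | K=[let p :: addL(8) :: subR]]
10. [C=p | E={p↦-3, q↦1} | K=[addL(8) :: subR]]
11. [C=(((λq. ((λp. 5) q)) ((λv. 1) 7)) - ((λu. u) (4 - -4))) | E=∅ | K=[subL(5)]]
12. [C=((λq. ((λp. 5) q)) ((λv. 1) 7)) | E=∅ | K=[subR :: subL(5)]]
13. [C=(λq. ((λp. 5) q)) | E=∅ | K=[arg :: subR :: subL(5)]]
14. [C=((λv. 1) 7) | E=∅ | K=[fun :: subR :: subL(5)]]
15. [C=(λv. 1) | E=∅ | K=[arg :: fun :: subR :: subL(5)]]
16. [C=7 | E=∅ | K=[fun :: fun :: subR :: subL(5)]]
17. [C=1 | E={v↦7} | K=[fun :: subR :: subL(5)]]
18. [C=((λp. 5) q) | E={q↦1} | K=[subR :: subL(5)]]
19. [C=(λp. 5) | E={q↦1} | K=[arg :: subR :: subL(5)]]
20. [C=q | E={q↦1} | K=[fun :: subR :: subL(5)]]
21. [C=5 | E={p↦1, q↦1} | K=[subR :: subL(5)]]
22. [C=((λu. u) (4 - -4)) | E=∅ | K=[subL(5) :: subL(5)]]
23. [C=(λu. u) | E=∅ | K=[arg :: subL(5) :: subL(5)]]
24. [C=(4 - -4) | E=∅ | K=[fun :: subL(5) :: subL(5)]]
25. [C=4 | E=∅ | K=[subR :: fun :: subL(5) :: subL(5)]]
26. [C=-4 | E=∅ | K=[subL(4) :: fun :: subL(5) :: subL(5)]]
27. [C=u | E={u↦8} | K=[subL(5) :: subL(5)]]
→ final value 8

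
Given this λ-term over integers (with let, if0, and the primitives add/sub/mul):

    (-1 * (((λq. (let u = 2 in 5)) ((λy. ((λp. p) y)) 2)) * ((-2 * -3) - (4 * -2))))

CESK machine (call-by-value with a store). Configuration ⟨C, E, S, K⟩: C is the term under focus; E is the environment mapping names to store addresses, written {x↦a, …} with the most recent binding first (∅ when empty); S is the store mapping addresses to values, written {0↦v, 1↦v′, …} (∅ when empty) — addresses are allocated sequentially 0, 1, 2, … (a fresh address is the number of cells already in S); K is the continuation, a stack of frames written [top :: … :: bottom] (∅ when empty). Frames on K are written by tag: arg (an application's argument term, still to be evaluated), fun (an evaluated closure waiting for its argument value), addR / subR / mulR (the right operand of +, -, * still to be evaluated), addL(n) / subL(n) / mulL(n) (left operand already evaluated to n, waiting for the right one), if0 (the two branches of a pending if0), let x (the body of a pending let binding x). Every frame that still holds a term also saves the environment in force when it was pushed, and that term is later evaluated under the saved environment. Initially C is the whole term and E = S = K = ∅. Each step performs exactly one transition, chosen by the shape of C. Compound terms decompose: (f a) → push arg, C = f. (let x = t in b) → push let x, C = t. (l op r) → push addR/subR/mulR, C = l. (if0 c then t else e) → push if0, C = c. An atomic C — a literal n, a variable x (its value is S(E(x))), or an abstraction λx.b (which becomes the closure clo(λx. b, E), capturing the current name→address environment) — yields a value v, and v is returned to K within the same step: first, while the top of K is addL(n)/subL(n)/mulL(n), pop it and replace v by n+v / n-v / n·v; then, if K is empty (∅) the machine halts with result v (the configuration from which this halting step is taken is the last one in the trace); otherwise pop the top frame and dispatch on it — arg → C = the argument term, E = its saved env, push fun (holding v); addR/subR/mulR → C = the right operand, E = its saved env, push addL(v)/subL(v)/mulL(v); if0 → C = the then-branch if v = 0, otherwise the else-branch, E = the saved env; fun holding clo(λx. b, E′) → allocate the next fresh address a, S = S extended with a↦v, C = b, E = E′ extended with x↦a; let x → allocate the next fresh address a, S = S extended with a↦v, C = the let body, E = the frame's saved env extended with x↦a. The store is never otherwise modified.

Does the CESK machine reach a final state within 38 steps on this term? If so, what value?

Answer: -70

Derivation:
[0] [C=(-1 * (((λq. (let u = 2 in 5)) ((λy. ((λp. p) y)) 2)) * ((-2 * -3) - (4 * -2)))) | E=∅ | S=∅ | K=∅]
[1] [C=-1 | E=∅ | S=∅ | K=[mulR]]
[2] [C=(((λq. (let u = 2 in 5)) ((λy. ((λp. p) y)) 2)) * ((-2 * -3) - (4 * -2))) | E=∅ | S=∅ | K=[mulL(-1)]]
[3] [C=((λq. (let u = 2 in 5)) ((λy. ((λp. p) y)) 2)) | E=∅ | S=∅ | K=[mulR :: mulL(-1)]]
[4] [C=(λq. (let u = 2 in 5)) | E=∅ | S=∅ | K=[arg :: mulR :: mulL(-1)]]
[5] [C=((λy. ((λp. p) y)) 2) | E=∅ | S=∅ | K=[fun :: mulR :: mulL(-1)]]
[6] [C=(λy. ((λp. p) y)) | E=∅ | S=∅ | K=[arg :: fun :: mulR :: mulL(-1)]]
[7] [C=2 | E=∅ | S=∅ | K=[fun :: fun :: mulR :: mulL(-1)]]
[8] [C=((λp. p) y) | E={y↦0} | S={0↦2} | K=[fun :: mulR :: mulL(-1)]]
[9] [C=(λp. p) | E={y↦0} | S={0↦2} | K=[arg :: fun :: mulR :: mulL(-1)]]
[10] [C=y | E={y↦0} | S={0↦2} | K=[fun :: fun :: mulR :: mulL(-1)]]
[11] [C=p | E={p↦1, y↦0} | S={0↦2, 1↦2} | K=[fun :: mulR :: mulL(-1)]]
[12] [C=(let u = 2 in 5) | E={q↦2} | S={0↦2, 1↦2, 2↦2} | K=[mulR :: mulL(-1)]]
[13] [C=2 | E={q↦2} | S={0↦2, 1↦2, 2↦2} | K=[let u :: mulR :: mulL(-1)]]
[14] [C=5 | E={u↦3, q↦2} | S={0↦2, 1↦2, 2↦2, 3↦2} | K=[mulR :: mulL(-1)]]
[15] [C=((-2 * -3) - (4 * -2)) | E=∅ | S={0↦2, 1↦2, 2↦2, 3↦2} | K=[mulL(5) :: mulL(-1)]]
[16] [C=(-2 * -3) | E=∅ | S={0↦2, 1↦2, 2↦2, 3↦2} | K=[subR :: mulL(5) :: mulL(-1)]]
[17] [C=-2 | E=∅ | S={0↦2, 1↦2, 2↦2, 3↦2} | K=[mulR :: subR :: mulL(5) :: mulL(-1)]]
[18] [C=-3 | E=∅ | S={0↦2, 1↦2, 2↦2, 3↦2} | K=[mulL(-2) :: subR :: mulL(5) :: mulL(-1)]]
[19] [C=(4 * -2) | E=∅ | S={0↦2, 1↦2, 2↦2, 3↦2} | K=[subL(6) :: mulL(5) :: mulL(-1)]]
[20] [C=4 | E=∅ | S={0↦2, 1↦2, 2↦2, 3↦2} | K=[mulR :: subL(6) :: mulL(5) :: mulL(-1)]]
[21] [C=-2 | E=∅ | S={0↦2, 1↦2, 2↦2, 3↦2} | K=[mulL(4) :: subL(6) :: mulL(5) :: mulL(-1)]]
→ final value -70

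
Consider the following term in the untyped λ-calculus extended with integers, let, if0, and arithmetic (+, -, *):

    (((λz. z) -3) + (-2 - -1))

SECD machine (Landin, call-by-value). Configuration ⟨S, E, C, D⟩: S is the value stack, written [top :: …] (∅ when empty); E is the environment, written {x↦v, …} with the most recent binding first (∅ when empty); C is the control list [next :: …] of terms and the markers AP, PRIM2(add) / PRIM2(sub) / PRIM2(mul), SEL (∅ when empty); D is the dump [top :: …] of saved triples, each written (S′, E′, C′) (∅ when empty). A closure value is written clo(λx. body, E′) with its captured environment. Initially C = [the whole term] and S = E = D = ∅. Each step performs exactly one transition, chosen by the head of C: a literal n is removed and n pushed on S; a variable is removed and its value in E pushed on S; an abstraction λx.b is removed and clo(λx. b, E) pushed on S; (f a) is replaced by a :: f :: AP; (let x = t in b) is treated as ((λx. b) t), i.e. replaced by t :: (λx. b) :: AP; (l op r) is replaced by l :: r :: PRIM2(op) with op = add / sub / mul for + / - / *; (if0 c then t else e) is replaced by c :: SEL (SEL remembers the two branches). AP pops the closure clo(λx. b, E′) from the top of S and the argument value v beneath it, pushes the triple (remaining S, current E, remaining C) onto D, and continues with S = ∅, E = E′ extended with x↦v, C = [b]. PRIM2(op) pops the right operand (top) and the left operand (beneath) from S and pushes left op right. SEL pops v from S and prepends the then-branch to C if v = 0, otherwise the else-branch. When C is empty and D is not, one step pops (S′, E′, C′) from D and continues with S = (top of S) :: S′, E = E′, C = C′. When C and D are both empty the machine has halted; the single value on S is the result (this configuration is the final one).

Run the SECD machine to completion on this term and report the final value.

[0] ⟨S=∅; E=∅; C=[(((λz. z) -3) + (-2 - -1))]; D=∅⟩
[1] ⟨S=∅; E=∅; C=[((λz. z) -3) :: (-2 - -1) :: PRIM2(add)]; D=∅⟩
[2] ⟨S=∅; E=∅; C=[-3 :: (λz. z) :: AP :: (-2 - -1) :: PRIM2(add)]; D=∅⟩
[3] ⟨S=[-3]; E=∅; C=[(λz. z) :: AP :: (-2 - -1) :: PRIM2(add)]; D=∅⟩
[4] ⟨S=[clo(λz. z, ∅) :: -3]; E=∅; C=[AP :: (-2 - -1) :: PRIM2(add)]; D=∅⟩
[5] ⟨S=∅; E={z↦-3}; C=[z]; D=[(∅, ∅, [(-2 - -1) :: PRIM2(add)])]⟩
[6] ⟨S=[-3]; E={z↦-3}; C=∅; D=[(∅, ∅, [(-2 - -1) :: PRIM2(add)])]⟩
[7] ⟨S=[-3]; E=∅; C=[(-2 - -1) :: PRIM2(add)]; D=∅⟩
[8] ⟨S=[-3]; E=∅; C=[-2 :: -1 :: PRIM2(sub) :: PRIM2(add)]; D=∅⟩
[9] ⟨S=[-2 :: -3]; E=∅; C=[-1 :: PRIM2(sub) :: PRIM2(add)]; D=∅⟩
[10] ⟨S=[-1 :: -2 :: -3]; E=∅; C=[PRIM2(sub) :: PRIM2(add)]; D=∅⟩
[11] ⟨S=[-1 :: -3]; E=∅; C=[PRIM2(add)]; D=∅⟩
[12] ⟨S=[-4]; E=∅; C=∅; D=∅⟩
→ final value -4

Answer: -4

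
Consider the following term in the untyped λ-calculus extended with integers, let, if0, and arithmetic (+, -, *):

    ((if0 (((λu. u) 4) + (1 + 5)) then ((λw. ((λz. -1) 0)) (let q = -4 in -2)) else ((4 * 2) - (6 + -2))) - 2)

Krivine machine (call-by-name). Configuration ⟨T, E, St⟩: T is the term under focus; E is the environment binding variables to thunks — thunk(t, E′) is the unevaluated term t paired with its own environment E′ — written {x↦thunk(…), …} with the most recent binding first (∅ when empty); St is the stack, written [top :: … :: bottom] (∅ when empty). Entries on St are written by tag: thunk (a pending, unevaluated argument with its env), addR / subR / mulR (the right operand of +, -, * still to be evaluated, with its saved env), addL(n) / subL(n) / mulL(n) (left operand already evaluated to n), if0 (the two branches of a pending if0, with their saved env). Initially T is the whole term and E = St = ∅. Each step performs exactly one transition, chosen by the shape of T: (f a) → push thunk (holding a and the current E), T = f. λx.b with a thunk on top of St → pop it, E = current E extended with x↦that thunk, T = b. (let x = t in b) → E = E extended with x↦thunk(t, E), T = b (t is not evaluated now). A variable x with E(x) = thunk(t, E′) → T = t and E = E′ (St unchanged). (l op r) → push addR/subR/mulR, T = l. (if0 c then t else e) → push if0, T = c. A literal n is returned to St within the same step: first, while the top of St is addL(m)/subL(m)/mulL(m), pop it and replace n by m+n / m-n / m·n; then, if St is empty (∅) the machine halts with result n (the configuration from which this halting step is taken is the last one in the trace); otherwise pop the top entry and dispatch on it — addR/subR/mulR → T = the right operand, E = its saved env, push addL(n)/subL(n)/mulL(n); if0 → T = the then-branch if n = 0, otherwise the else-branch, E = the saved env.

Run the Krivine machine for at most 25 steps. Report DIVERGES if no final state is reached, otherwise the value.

[0] <T=((if0 (((λu. u) 4) + (1 + 5)) then ((λw. ((λz. -1) 0)) (let q = -4 in -2)) else ((4 * 2) - (6 + -2))) - 2), E=∅, St=∅>
[1] <T=(if0 (((λu. u) 4) + (1 + 5)) then ((λw. ((λz. -1) 0)) (let q = -4 in -2)) else ((4 * 2) - (6 + -2))), E=∅, St=[subR]>
[2] <T=(((λu. u) 4) + (1 + 5)), E=∅, St=[if0 :: subR]>
[3] <T=((λu. u) 4), E=∅, St=[addR :: if0 :: subR]>
[4] <T=(λu. u), E=∅, St=[thunk :: addR :: if0 :: subR]>
[5] <T=u, E={u↦thunk(4, ∅)}, St=[addR :: if0 :: subR]>
[6] <T=4, E=∅, St=[addR :: if0 :: subR]>
[7] <T=(1 + 5), E=∅, St=[addL(4) :: if0 :: subR]>
[8] <T=1, E=∅, St=[addR :: addL(4) :: if0 :: subR]>
[9] <T=5, E=∅, St=[addL(1) :: addL(4) :: if0 :: subR]>
[10] <T=((4 * 2) - (6 + -2)), E=∅, St=[subR]>
[11] <T=(4 * 2), E=∅, St=[subR :: subR]>
[12] <T=4, E=∅, St=[mulR :: subR :: subR]>
[13] <T=2, E=∅, St=[mulL(4) :: subR :: subR]>
[14] <T=(6 + -2), E=∅, St=[subL(8) :: subR]>
[15] <T=6, E=∅, St=[addR :: subL(8) :: subR]>
[16] <T=-2, E=∅, St=[addL(6) :: subL(8) :: subR]>
[17] <T=2, E=∅, St=[subL(4)]>
→ final value 2

Answer: 2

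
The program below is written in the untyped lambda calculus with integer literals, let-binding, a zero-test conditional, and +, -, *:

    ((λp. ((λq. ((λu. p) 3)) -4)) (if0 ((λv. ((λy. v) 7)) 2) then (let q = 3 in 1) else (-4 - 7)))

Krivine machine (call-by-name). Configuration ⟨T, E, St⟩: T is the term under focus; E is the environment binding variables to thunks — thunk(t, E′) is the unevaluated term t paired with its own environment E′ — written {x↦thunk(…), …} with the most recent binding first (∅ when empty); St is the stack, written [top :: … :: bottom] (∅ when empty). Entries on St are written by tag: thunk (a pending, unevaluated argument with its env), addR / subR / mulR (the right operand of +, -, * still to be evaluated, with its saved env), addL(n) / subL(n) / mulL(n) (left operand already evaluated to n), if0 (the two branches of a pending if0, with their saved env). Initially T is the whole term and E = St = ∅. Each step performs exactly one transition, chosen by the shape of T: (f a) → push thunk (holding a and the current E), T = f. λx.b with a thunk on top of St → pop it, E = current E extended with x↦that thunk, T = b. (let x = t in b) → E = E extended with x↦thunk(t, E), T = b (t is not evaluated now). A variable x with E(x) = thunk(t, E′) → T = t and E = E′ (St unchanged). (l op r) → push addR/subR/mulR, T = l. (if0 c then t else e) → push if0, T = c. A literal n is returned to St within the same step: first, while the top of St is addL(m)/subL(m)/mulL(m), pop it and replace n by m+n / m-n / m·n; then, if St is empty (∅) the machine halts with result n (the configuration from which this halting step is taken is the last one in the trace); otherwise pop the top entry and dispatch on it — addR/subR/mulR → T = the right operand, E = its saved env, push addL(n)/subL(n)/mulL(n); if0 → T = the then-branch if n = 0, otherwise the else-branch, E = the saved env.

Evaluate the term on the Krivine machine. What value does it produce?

[0] [T=((λp. ((λq. ((λu. p) 3)) -4)) (if0 ((λv. ((λy. v) 7)) 2) then (let q = 3 in 1) else (-4 - 7))) | E=∅ | St=∅]
[1] [T=(λp. ((λq. ((λu. p) 3)) -4)) | E=∅ | St=[thunk]]
[2] [T=((λq. ((λu. p) 3)) -4) | E={p↦thunk((if0 ((λv. ((λy. v) 7)) 2) then (let q = 3 in 1) else (-4 - 7)), ∅)} | St=∅]
[3] [T=(λq. ((λu. p) 3)) | E={p↦thunk((if0 ((λv. ((λy. v) 7)) 2) then (let q = 3 in 1) else (-4 - 7)), ∅)} | St=[thunk]]
[4] [T=((λu. p) 3) | E={q↦thunk(-4, {p↦thunk((if0 ((λv. ((λy. v) 7)) 2) then (let q = 3 in 1) else (-4 - 7)), ∅)}), p↦thunk((if0 ((λv. ((λy. v) 7)) 2) then (let q = 3 in 1) else (-4 - 7)), ∅)} | St=∅]
[5] [T=(λu. p) | E={q↦thunk(-4, {p↦thunk((if0 ((λv. ((λy. v) 7)) 2) then (let q = 3 in 1) else (-4 - 7)), ∅)}), p↦thunk((if0 ((λv. ((λy. v) 7)) 2) then (let q = 3 in 1) else (-4 - 7)), ∅)} | St=[thunk]]
[6] [T=p | E={u↦thunk(3, {q↦thunk(-4, {p↦thunk((if0 ((λv. ((λy. v) 7)) 2) then (let q = 3 in 1) else (-4 - 7)), ∅)}), p↦thunk((if0 ((λv. ((λy. v) 7)) 2) then (let q = 3 in 1) else (-4 - 7)), ∅)}), q↦thunk(-4, {p↦thunk((if0 ((λv. ((λy. v) 7)) 2) then (let q = 3 in 1) else (-4 - 7)), ∅)}), p↦thunk((if0 ((λv. ((λy. v) 7)) 2) then (let q = 3 in 1) else (-4 - 7)), ∅)} | St=∅]
[7] [T=(if0 ((λv. ((λy. v) 7)) 2) then (let q = 3 in 1) else (-4 - 7)) | E=∅ | St=∅]
[8] [T=((λv. ((λy. v) 7)) 2) | E=∅ | St=[if0]]
[9] [T=(λv. ((λy. v) 7)) | E=∅ | St=[thunk :: if0]]
[10] [T=((λy. v) 7) | E={v↦thunk(2, ∅)} | St=[if0]]
[11] [T=(λy. v) | E={v↦thunk(2, ∅)} | St=[thunk :: if0]]
[12] [T=v | E={y↦thunk(7, {v↦thunk(2, ∅)}), v↦thunk(2, ∅)} | St=[if0]]
[13] [T=2 | E=∅ | St=[if0]]
[14] [T=(-4 - 7) | E=∅ | St=∅]
[15] [T=-4 | E=∅ | St=[subR]]
[16] [T=7 | E=∅ | St=[subL(-4)]]
→ final value -11

Answer: -11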